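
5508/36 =153 = 153.00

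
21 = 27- 6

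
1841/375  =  4 + 341/375 = 4.91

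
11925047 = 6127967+5797080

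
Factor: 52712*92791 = 2^3 * 11^1 * 599^1 * 92791^1 = 4891199192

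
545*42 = 22890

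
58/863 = 58/863  =  0.07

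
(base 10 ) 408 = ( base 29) e2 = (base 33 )cc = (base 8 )630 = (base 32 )co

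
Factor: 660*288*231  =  2^7*3^4*5^1*7^1*11^2 = 43908480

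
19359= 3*6453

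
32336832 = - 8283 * ( - 3904)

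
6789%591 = 288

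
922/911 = 1+ 11/911 = 1.01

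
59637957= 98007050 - 38369093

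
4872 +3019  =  7891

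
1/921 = 1/921=0.00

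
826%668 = 158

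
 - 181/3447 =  - 181/3447  =  - 0.05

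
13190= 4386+8804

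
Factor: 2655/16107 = 15/91 = 3^1 * 5^1 *7^( - 1)*13^( - 1 ) 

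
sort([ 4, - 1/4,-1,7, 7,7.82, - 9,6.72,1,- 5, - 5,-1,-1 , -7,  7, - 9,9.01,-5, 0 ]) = [-9, - 9,  -  7,-5, - 5, - 5,-1, - 1,-1, -1/4, 0 , 1,4, 6.72,7 , 7,7, 7.82,  9.01] 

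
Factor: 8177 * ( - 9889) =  - 80862353 = -11^1*13^1*17^1 * 29^1*31^1 * 37^1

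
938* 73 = 68474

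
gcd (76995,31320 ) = 1305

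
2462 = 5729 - 3267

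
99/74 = 99/74 = 1.34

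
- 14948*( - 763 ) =11405324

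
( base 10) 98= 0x62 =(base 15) 68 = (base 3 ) 10122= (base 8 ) 142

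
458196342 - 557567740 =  - 99371398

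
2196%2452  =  2196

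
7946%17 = 7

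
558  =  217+341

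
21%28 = 21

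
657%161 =13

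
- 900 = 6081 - 6981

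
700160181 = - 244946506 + 945106687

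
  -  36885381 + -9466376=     -  46351757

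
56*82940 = 4644640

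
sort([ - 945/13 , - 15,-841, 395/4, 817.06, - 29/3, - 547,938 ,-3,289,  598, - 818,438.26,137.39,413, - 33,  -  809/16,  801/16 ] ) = [ - 841,  -  818,- 547,-945/13 , - 809/16 ,-33 ,-15, - 29/3,-3, 801/16, 395/4, 137.39, 289,413 , 438.26 , 598, 817.06 , 938]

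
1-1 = 0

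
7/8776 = 7/8776 = 0.00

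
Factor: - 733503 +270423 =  - 2^3*3^1*5^1 * 17^1*227^1 = - 463080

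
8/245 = 8/245 = 0.03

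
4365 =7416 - 3051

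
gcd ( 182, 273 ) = 91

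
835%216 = 187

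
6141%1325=841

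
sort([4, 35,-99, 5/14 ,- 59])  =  [-99,  -  59,  5/14,4, 35 ]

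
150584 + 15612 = 166196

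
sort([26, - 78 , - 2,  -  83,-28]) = [ - 83,  -  78, - 28, - 2,26] 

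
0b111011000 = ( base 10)472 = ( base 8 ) 730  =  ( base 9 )574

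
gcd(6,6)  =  6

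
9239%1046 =871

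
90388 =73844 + 16544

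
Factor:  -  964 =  - 2^2*241^1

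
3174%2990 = 184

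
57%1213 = 57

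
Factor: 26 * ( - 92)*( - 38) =90896 = 2^4 *13^1*19^1 * 23^1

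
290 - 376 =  - 86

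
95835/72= 1331 +1/24 = 1331.04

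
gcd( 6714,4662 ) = 18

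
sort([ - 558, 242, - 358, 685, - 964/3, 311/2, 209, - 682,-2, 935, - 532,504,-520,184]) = [-682, - 558, - 532, - 520, - 358, - 964/3, - 2, 311/2, 184,209, 242, 504,685, 935]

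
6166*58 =357628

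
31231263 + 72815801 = 104047064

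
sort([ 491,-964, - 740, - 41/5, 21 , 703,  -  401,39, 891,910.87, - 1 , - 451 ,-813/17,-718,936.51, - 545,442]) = [ - 964, - 740,- 718, - 545, - 451, - 401,- 813/17,-41/5,  -  1,21,39,442 , 491,703,891,910.87, 936.51]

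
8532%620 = 472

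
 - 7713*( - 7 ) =53991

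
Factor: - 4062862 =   -  2^1*2031431^1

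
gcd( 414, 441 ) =9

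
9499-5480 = 4019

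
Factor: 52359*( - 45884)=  - 2402440356 =- 2^2*3^1*31^1*563^1*11471^1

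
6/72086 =3/36043=0.00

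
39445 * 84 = 3313380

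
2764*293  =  809852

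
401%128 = 17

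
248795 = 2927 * 85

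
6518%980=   638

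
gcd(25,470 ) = 5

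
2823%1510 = 1313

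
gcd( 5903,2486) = 1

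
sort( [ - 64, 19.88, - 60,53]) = [ - 64, - 60,19.88,53]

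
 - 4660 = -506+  - 4154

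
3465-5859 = -2394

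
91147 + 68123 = 159270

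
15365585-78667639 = -63302054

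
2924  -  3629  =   - 705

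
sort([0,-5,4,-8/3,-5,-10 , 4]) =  [-10, - 5,-5, - 8/3,0, 4, 4] 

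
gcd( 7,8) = 1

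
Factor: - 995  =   - 5^1*199^1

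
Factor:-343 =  - 7^3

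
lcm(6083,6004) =462308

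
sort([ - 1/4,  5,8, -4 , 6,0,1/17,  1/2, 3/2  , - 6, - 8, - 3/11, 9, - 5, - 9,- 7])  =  [ - 9,-8, - 7, - 6, - 5, - 4, - 3/11 , - 1/4,0, 1/17,1/2,3/2, 5, 6,8 , 9 ]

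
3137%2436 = 701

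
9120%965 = 435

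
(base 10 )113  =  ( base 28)41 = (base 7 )221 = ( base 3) 11012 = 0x71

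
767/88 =8 + 63/88= 8.72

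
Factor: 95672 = 2^3*11959^1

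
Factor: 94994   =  2^1*47497^1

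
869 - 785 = 84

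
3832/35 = 109+ 17/35 = 109.49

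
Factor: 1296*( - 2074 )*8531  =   - 2^5 * 3^4*17^1*19^1*61^1*449^1  =  -22930509024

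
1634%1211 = 423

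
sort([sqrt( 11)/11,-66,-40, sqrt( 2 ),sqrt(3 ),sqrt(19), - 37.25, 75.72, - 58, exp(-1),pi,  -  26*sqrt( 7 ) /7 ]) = [ - 66 ,-58,-40, - 37.25, - 26 * sqrt( 7 )/7 , sqrt( 11) /11, exp (-1),  sqrt( 2 ), sqrt (3),pi,sqrt(19),75.72 ]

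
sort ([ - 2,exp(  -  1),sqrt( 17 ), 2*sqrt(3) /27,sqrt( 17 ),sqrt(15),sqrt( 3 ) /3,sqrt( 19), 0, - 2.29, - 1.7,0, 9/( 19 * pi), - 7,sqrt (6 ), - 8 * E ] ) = [-8*E, - 7,-2.29, - 2, - 1.7, 0,0, 2 * sqrt (3 ) /27,9/( 19*pi), exp(- 1 ),sqrt( 3)/3,sqrt(6),sqrt(15),sqrt ( 17 ), sqrt( 17 ) , sqrt ( 19 )] 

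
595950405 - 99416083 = 496534322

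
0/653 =0 = 0.00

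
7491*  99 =741609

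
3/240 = 1/80 = 0.01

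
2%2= 0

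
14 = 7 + 7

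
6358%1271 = 3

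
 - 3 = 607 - 610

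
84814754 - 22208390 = 62606364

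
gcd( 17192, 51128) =56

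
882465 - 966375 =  - 83910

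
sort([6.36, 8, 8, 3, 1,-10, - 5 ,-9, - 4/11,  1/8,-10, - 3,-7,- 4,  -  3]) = [-10 , -10,-9, - 7,-5,- 4, - 3, - 3,  -  4/11, 1/8,1, 3,6.36, 8,8]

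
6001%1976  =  73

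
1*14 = 14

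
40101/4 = 10025 + 1/4 = 10025.25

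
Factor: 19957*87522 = 1746676554 = 2^1*3^1* 7^1 * 29^1 *503^1* 2851^1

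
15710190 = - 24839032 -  - 40549222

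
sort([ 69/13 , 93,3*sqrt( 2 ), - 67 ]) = [ - 67,3*sqrt(2), 69/13, 93] 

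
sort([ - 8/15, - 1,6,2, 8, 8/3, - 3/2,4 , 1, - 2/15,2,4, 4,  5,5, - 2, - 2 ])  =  [ - 2, - 2,-3/2, - 1,-8/15, -2/15,1, 2,2,8/3,4, 4,4,5,5, 6, 8 ] 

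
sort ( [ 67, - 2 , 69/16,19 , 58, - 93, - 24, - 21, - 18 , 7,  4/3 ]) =[ - 93, - 24, - 21,  -  18, - 2, 4/3, 69/16,  7, 19 , 58 , 67]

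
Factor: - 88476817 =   -  11^1*13^1*618719^1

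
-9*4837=-43533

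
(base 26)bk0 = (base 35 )6HB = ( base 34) 6u0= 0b1111100010100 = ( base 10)7956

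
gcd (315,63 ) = 63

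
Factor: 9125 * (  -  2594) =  - 23670250 = -2^1*5^3*73^1*1297^1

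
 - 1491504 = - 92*16212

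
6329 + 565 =6894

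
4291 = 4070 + 221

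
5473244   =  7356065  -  1882821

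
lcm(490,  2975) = 41650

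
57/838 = 57/838 = 0.07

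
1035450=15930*65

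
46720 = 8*5840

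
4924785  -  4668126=256659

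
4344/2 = 2172 = 2172.00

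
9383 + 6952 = 16335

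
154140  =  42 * 3670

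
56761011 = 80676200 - 23915189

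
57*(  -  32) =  - 1824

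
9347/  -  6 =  - 1558 +1/6 = - 1557.83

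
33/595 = 33/595 = 0.06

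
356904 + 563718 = 920622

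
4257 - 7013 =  - 2756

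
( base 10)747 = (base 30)or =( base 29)pm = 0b1011101011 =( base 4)23223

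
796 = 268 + 528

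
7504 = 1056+6448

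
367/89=4 + 11/89=4.12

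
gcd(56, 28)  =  28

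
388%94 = 12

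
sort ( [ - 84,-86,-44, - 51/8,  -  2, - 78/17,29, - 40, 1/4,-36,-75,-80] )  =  [-86, - 84 , - 80,-75, - 44, - 40,-36, - 51/8, - 78/17, - 2, 1/4,29]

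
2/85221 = 2/85221 = 0.00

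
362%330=32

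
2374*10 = 23740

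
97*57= 5529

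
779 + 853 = 1632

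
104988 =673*156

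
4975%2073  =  829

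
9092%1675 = 717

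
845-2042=  -  1197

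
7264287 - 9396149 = -2131862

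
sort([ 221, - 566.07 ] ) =[-566.07,221]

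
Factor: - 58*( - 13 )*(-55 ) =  -41470=- 2^1*5^1 * 11^1*13^1* 29^1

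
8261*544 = 4493984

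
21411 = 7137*3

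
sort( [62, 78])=[62, 78]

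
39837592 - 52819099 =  - 12981507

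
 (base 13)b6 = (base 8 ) 225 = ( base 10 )149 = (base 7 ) 302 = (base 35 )49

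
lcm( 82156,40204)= 1889588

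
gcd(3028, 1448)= 4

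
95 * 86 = 8170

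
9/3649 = 9/3649 = 0.00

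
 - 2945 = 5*( - 589)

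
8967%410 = 357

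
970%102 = 52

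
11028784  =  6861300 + 4167484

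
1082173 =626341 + 455832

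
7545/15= 503= 503.00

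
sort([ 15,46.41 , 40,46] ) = [ 15,  40,46,46.41]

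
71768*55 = 3947240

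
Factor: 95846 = 2^1*17^1*2819^1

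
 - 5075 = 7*( - 725) 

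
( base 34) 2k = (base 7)154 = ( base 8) 130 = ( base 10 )88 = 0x58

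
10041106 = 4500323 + 5540783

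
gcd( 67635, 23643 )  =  9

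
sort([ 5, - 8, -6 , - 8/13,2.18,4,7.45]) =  [ - 8, - 6,-8/13,2.18,4,5, 7.45 ] 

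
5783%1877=152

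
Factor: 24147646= 2^1*12073823^1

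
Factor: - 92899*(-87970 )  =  8172325030 = 2^1*5^1* 19^1*463^1*92899^1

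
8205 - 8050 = 155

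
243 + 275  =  518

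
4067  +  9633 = 13700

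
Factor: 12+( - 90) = - 78= - 2^1*3^1*13^1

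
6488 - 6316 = 172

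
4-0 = 4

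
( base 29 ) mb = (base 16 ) 289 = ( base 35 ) IJ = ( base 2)1010001001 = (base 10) 649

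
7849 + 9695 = 17544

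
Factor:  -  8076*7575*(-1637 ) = 100144620900 = 2^2* 3^2 * 5^2*101^1*673^1*1637^1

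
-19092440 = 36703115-55795555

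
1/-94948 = -1/94948 = - 0.00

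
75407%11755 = 4877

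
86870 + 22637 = 109507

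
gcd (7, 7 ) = 7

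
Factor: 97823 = 11^1*8893^1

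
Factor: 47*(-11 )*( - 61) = 11^1*47^1 * 61^1 =31537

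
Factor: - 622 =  - 2^1*311^1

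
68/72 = 17/18   =  0.94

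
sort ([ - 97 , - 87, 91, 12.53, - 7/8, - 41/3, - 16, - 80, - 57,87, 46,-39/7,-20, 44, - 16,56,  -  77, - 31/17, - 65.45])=[ - 97, - 87 , - 80,-77, - 65.45,-57, - 20, - 16, - 16 , - 41/3, - 39/7, - 31/17, - 7/8, 12.53,  44, 46, 56 , 87, 91 ]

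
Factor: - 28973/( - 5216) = 2^( - 5 )  *7^1*163^( - 1) * 4139^1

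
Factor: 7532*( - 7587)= - 2^2*3^3 * 7^1 * 269^1 * 281^1 = - 57145284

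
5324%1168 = 652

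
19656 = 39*504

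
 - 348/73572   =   - 1 + 6102/6131  =  - 0.00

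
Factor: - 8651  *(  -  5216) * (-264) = -11912634624 = - 2^8*3^1 * 11^1*41^1 * 163^1 * 211^1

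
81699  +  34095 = 115794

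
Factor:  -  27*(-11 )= 297 = 3^3*11^1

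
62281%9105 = 7651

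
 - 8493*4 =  - 33972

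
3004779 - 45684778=- 42679999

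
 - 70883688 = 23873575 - 94757263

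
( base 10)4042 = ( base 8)7712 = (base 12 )240a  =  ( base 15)12e7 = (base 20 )a22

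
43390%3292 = 594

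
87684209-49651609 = 38032600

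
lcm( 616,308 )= 616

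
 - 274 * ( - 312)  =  85488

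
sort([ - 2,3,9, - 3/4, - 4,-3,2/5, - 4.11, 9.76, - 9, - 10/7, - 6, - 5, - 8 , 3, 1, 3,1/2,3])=[  -  9, - 8 , - 6, - 5, - 4.11, - 4, - 3, - 2, - 10/7, - 3/4,2/5,1/2,  1,3, 3,3,3,9, 9.76 ]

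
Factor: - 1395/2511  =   - 5/9=- 3^( - 2) * 5^1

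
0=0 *93040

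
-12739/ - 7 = 12739/7 = 1819.86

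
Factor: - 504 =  - 2^3*3^2*7^1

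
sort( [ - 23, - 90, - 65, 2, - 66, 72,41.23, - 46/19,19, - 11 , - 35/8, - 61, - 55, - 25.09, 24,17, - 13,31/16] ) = [ - 90, - 66, -65 , - 61, - 55, - 25.09, - 23 , - 13, - 11,  -  35/8, - 46/19,  31/16 , 2, 17, 19, 24, 41.23, 72 ] 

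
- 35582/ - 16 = 17791/8 = 2223.88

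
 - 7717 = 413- 8130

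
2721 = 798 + 1923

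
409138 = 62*6599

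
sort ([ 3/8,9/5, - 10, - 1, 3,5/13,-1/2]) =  [ - 10, - 1, - 1/2,3/8, 5/13,9/5,3]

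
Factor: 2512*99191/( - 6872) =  - 31145974/859 =-  2^1 * 157^1*859^( - 1) *99191^1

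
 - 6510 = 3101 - 9611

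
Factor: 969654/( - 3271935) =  - 2^1*5^( - 1)*7^1 * 331^( - 1) * 659^(- 1 )*23087^1  =  - 323218/1090645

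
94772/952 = 99  +  131/238 = 99.55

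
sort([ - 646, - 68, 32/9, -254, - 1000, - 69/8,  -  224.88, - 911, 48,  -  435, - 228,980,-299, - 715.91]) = [ - 1000, -911,-715.91,  -  646, - 435, - 299, - 254, - 228, - 224.88, - 68, - 69/8, 32/9,48,  980] 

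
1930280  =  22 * 87740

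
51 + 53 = 104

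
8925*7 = 62475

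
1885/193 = 9+148/193 = 9.77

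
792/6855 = 264/2285 = 0.12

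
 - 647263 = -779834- -132571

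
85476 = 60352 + 25124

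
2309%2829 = 2309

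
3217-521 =2696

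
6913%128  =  1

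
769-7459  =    -  6690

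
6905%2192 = 329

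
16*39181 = 626896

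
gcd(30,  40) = 10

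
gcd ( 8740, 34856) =4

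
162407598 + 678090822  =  840498420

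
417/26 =16+1/26 = 16.04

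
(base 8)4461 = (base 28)301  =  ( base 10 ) 2353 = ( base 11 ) 184A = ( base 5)33403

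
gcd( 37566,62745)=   3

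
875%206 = 51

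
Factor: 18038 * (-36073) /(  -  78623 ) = 2^1 * 29^1* 311^1*36073^1*78623^( -1 ) = 650684774/78623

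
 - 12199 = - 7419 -4780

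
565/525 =113/105 = 1.08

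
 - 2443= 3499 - 5942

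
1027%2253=1027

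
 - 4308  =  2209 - 6517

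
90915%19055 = 14695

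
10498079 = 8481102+2016977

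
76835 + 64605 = 141440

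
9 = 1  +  8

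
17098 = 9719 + 7379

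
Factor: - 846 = -2^1 * 3^2*47^1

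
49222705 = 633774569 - 584551864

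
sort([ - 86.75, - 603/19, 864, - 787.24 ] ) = [ -787.24,-86.75,-603/19,864 ] 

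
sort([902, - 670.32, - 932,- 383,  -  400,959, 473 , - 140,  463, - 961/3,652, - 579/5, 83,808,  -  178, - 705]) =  [ - 932, - 705, - 670.32, - 400, - 383, - 961/3, - 178, - 140 ,- 579/5 , 83, 463,473,652,808,902, 959]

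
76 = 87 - 11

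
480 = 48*10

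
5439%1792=63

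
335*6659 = 2230765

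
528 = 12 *44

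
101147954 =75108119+26039835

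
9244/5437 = 9244/5437=1.70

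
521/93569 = 521/93569 = 0.01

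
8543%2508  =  1019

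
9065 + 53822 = 62887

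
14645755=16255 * 901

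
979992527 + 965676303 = 1945668830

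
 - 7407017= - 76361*97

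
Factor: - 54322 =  - 2^1 * 157^1*173^1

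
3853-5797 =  - 1944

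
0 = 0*1018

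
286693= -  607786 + 894479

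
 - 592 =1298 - 1890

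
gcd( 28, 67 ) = 1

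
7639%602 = 415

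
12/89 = 12/89=0.13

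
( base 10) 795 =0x31B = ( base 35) mp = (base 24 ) 193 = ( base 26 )14F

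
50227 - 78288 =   -  28061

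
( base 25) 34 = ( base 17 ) 4B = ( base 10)79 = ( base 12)67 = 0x4F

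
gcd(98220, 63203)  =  1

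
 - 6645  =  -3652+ - 2993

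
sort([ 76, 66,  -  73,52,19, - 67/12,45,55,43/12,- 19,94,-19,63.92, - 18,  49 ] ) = [- 73, - 19,-19, -18, - 67/12 , 43/12, 19,45,  49, 52, 55 , 63.92,66,76, 94 ] 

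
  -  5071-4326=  - 9397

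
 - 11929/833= -11929/833 = -14.32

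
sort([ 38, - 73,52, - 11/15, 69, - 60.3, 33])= [ - 73, - 60.3 , -11/15,33, 38, 52,69]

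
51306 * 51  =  2616606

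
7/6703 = 7/6703 = 0.00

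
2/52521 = 2/52521 = 0.00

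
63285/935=67 + 128/187 = 67.68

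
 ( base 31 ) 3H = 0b1101110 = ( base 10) 110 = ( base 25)4A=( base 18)62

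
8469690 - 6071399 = 2398291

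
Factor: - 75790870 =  - 2^1 * 5^1 * 7579087^1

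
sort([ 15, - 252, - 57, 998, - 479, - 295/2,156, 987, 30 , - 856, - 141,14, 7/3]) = [ - 856, - 479, -252,-295/2 , - 141, - 57, 7/3, 14, 15, 30, 156,987, 998 ]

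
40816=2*20408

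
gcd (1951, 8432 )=1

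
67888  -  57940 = 9948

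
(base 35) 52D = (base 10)6208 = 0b1100001000000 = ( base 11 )4734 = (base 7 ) 24046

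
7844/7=1120+4/7 = 1120.57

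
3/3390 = 1/1130= 0.00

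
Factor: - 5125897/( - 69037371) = 3^( - 2)*7^1*13^( - 1)*29^( - 1 )*20347^( - 1)*732271^1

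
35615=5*7123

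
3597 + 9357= 12954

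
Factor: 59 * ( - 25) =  - 5^2 * 59^1=- 1475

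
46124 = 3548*13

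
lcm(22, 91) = 2002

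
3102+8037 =11139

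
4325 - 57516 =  - 53191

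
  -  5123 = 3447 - 8570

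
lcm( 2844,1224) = 96696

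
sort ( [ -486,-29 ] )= [ - 486, - 29]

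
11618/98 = 118 + 27/49 = 118.55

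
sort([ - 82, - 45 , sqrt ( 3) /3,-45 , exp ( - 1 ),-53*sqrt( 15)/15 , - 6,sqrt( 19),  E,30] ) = [ -82, - 45, - 45, - 53 * sqrt( 15 )/15,-6 , exp( - 1 ),  sqrt( 3)/3, E, sqrt( 19),30 ]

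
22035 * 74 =1630590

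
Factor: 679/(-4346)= - 2^ (- 1)*7^1*41^ ( - 1)*53^( - 1)*97^1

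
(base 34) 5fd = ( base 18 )1183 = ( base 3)22122110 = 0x189F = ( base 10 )6303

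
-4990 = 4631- 9621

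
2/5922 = 1/2961 = 0.00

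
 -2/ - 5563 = 2/5563 = 0.00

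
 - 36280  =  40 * (-907) 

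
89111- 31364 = 57747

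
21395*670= 14334650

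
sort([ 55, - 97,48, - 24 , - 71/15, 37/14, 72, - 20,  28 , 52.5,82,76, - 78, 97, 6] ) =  [-97, - 78, -24, - 20, - 71/15,37/14, 6,28, 48,52.5, 55, 72, 76,82, 97]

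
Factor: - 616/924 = -2/3 = -  2^1 *3^( - 1 ) 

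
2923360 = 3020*968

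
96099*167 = 16048533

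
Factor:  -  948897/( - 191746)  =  2^( - 1)*3^2 * 59^1*1787^1*95873^( - 1) 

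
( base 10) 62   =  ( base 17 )3B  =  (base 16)3e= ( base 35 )1R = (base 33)1T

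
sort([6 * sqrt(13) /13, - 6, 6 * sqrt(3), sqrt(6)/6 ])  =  [ - 6,  sqrt ( 6) /6, 6 * sqrt ( 13) /13,6 * sqrt(3 )]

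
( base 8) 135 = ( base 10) 93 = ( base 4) 1131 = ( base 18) 53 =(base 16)5d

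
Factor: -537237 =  - 3^2*59693^1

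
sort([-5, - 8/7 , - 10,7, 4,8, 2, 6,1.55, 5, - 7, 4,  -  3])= [ - 10,-7, - 5, - 3, - 8/7,1.55,2, 4,4, 5, 6, 7,8] 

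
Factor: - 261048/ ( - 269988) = 146/151 = 2^1*73^1 * 151^( - 1 )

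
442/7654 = 221/3827= 0.06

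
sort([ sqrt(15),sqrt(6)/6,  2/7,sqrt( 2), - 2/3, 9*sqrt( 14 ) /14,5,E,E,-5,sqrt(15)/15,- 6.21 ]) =[-6.21, - 5 , - 2/3, sqrt(15)/15,2/7,sqrt( 6) /6, sqrt (2),9*sqrt (14 )/14, E,E,sqrt( 15),5]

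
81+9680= 9761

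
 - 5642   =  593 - 6235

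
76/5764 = 19/1441 = 0.01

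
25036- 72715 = - 47679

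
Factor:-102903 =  - 3^1 * 34301^1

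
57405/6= 19135/2= 9567.50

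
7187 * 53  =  380911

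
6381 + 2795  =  9176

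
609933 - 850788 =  - 240855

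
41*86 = 3526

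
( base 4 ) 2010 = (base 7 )246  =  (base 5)1012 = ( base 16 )84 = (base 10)132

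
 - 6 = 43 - 49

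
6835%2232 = 139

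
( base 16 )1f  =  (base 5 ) 111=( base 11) 29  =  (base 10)31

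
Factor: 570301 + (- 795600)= -225299^1 = -225299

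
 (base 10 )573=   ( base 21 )166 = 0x23d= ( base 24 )nl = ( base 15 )283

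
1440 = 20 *72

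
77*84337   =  6493949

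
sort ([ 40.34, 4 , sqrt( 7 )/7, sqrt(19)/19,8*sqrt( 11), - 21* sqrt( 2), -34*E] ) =[ - 34*E, -21*sqrt( 2 ), sqrt(19) /19, sqrt( 7)/7, 4,8*sqrt ( 11 ), 40.34 ]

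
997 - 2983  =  -1986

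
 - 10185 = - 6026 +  - 4159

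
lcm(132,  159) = 6996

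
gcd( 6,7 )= 1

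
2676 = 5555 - 2879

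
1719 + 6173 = 7892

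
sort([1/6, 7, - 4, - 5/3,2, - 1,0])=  [ - 4,-5/3, - 1,0,1/6, 2,7]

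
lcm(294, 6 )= 294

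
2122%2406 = 2122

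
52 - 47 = 5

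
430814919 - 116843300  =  313971619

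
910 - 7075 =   -  6165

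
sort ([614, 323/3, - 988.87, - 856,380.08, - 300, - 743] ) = [ - 988.87, - 856, - 743 , - 300, 323/3,380.08,614 ]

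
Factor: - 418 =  - 2^1 * 11^1*19^1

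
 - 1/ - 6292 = 1/6292 =0.00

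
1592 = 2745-1153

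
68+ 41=109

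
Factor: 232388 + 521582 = 2^1*5^1*7^1*10771^1 = 753970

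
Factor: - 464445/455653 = -3^2*5^1*11^( - 1)*23^( - 1 )*1801^( - 1)*10321^1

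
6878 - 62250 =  - 55372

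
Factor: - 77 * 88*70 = - 2^4 * 5^1 * 7^2 * 11^2=   -474320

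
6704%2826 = 1052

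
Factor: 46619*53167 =2478592373 = 79^1*673^1*46619^1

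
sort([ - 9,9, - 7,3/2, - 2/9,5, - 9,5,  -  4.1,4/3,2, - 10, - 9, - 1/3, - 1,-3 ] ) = [ - 10, - 9,-9, - 9, - 7, - 4.1, - 3, - 1, - 1/3,-2/9, 4/3,3/2,2,5,  5,9]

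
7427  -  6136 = 1291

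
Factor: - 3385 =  -5^1*677^1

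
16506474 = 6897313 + 9609161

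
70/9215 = 14/1843 =0.01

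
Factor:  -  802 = - 2^1*401^1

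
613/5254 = 613/5254 =0.12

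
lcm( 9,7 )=63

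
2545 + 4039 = 6584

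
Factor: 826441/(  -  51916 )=-2^(-2 ) * 7^1* 11^1*10733^1 * 12979^(  -  1 ) 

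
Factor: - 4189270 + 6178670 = 2^3*5^2*7^3*29^1 = 1989400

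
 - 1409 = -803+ -606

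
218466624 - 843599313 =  - 625132689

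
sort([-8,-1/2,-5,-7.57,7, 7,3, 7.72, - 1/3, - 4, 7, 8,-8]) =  [ - 8, - 8, - 7.57 , -5, - 4,  -  1/2, - 1/3,3,  7, 7, 7, 7.72, 8 ] 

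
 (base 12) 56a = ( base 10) 802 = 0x322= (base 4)30202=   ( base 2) 1100100010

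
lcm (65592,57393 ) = 459144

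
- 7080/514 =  - 3540/257 = - 13.77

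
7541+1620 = 9161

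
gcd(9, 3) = 3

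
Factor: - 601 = - 601^1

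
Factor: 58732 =2^2*14683^1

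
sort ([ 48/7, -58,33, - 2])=[ - 58, - 2 , 48/7 , 33]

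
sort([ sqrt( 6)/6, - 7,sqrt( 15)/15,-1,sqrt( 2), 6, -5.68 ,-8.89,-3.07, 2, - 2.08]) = [ - 8.89,-7, -5.68, -3.07, - 2.08, - 1,sqrt(15 ) /15,sqrt( 6)/6,sqrt( 2),2, 6 ] 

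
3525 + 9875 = 13400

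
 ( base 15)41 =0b111101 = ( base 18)37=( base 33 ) 1s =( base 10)61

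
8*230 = 1840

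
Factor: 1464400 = 2^4*5^2*7^1*523^1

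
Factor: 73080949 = 349^1*209401^1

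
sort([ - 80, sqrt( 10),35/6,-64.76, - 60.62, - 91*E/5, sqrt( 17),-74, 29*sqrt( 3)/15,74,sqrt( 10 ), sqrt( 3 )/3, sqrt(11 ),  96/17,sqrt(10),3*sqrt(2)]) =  [-80, - 74, - 64.76, - 60.62,-91 * E/5, sqrt ( 3)/3 , sqrt( 10 ), sqrt(10 ),  sqrt( 10),sqrt( 11), 29*sqrt( 3)/15, sqrt( 17 ),3*sqrt( 2 ), 96/17, 35/6  ,  74]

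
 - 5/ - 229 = 5/229 = 0.02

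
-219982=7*(-31426) 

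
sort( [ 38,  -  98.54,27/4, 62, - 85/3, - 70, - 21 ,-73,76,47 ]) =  [ - 98.54, - 73, - 70,-85/3, - 21,27/4,  38,47, 62,76 ]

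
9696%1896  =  216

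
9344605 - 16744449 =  - 7399844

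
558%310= 248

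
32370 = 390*83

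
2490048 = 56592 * 44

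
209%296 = 209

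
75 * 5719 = 428925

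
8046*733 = 5897718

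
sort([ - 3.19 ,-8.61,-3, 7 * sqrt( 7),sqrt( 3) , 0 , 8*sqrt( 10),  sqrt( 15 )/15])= [- 8.61, - 3.19,  -  3,  0,sqrt(15)/15,sqrt( 3 ), 7*sqrt( 7),  8*sqrt( 10)]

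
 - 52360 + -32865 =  - 85225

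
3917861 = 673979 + 3243882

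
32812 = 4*8203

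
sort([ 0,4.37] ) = [ 0, 4.37] 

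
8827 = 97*91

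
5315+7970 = 13285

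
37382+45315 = 82697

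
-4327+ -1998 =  - 6325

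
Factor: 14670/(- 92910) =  - 3^1*19^( - 1) = -  3/19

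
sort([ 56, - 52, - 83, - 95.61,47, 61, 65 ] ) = [ - 95.61 ,-83,-52,  47, 56,61, 65]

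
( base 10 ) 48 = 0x30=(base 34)1E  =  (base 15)33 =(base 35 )1D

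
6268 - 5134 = 1134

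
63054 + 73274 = 136328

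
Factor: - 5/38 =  - 2^( - 1 )*5^1 * 19^( - 1 )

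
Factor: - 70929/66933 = - 71/67=-67^(-1)*71^1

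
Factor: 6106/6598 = 43^1*71^1 * 3299^( - 1 ) = 3053/3299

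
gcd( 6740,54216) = 4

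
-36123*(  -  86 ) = 3106578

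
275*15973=4392575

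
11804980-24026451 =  - 12221471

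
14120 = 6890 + 7230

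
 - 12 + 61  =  49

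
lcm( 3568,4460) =17840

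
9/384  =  3/128 = 0.02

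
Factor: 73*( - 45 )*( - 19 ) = 3^2*5^1*19^1*73^1 = 62415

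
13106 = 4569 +8537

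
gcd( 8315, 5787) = 1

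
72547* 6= 435282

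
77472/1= 77472 = 77472.00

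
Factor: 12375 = 3^2*5^3*11^1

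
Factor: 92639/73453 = 73453^( - 1 )*92639^1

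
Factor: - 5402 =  - 2^1*37^1*73^1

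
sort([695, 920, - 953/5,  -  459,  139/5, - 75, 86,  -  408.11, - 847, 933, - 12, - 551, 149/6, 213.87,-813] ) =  [-847,  -  813, - 551,  -  459, - 408.11,-953/5,  -  75,- 12, 149/6,  139/5,86, 213.87 , 695,920, 933 ] 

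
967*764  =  738788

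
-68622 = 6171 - 74793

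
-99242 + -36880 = - 136122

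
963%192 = 3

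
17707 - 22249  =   - 4542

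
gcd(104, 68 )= 4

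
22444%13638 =8806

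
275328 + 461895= 737223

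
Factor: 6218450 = 2^1*5^2*7^1*109^1* 163^1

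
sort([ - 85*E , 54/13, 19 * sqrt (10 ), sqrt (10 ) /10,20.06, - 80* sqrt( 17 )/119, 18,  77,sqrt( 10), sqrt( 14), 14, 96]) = [ - 85*E, - 80*sqrt( 17 ) /119, sqrt(10 )/10,sqrt(10), sqrt(14 ), 54/13, 14, 18, 20.06,19*sqrt( 10), 77, 96]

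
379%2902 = 379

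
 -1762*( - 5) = 8810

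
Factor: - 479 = -479^1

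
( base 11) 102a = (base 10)1363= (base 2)10101010011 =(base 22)2HL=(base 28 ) 1KJ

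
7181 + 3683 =10864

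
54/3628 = 27/1814 = 0.01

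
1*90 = 90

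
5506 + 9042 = 14548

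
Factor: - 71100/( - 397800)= 79/442 = 2^( - 1 )* 13^( - 1 )*17^( - 1)*79^1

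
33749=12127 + 21622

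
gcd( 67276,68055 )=1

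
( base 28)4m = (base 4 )2012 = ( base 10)134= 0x86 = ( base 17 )7F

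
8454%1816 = 1190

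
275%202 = 73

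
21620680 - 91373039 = -69752359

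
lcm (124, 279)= 1116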